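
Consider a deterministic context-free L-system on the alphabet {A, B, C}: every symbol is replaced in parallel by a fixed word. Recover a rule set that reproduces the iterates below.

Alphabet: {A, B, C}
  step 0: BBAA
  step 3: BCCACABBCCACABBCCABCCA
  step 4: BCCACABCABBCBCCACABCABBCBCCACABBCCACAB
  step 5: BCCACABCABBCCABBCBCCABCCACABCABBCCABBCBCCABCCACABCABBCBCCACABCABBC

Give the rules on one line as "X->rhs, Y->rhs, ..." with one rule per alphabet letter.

  step 4 ⇒ step 5: BCCACABCABBCBCCACABCABBCBCCACABBCCACAB ⇒ BC·CA·CA·B·CA·B·BC·CA·B·BC·BC·CA·BC·CA·CA·B·CA·B·BC·CA·B·BC·BC·CA·BC·CA·CA·B·CA·B·BC·BC·CA·CA·B·CA·B·BC
    A ↦ B
    B ↦ BC
    C ↦ CA

A->B, B->BC, C->CA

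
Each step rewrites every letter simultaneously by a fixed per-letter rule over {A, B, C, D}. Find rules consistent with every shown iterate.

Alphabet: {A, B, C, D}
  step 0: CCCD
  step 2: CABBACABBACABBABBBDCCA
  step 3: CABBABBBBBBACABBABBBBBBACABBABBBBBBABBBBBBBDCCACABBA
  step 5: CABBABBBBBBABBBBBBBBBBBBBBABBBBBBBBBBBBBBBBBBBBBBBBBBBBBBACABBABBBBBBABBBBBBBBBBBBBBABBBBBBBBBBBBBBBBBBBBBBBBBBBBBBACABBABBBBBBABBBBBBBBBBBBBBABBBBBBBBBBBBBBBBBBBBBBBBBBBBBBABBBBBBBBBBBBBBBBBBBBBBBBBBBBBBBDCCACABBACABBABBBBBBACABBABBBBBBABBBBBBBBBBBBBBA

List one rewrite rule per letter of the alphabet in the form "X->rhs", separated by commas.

A->BBA, B->BB, C->CA, D->BDC

  step 2 ⇒ step 3: CABBACABBACABBABBBDCCA ⇒ CA·BBA·BB·BB·BBA·CA·BBA·BB·BB·BBA·CA·BBA·BB·BB·BBA·BB·BB·BB·BDC·CA·CA·BBA
    A ↦ BBA
    B ↦ BB
    C ↦ CA
    D ↦ BDC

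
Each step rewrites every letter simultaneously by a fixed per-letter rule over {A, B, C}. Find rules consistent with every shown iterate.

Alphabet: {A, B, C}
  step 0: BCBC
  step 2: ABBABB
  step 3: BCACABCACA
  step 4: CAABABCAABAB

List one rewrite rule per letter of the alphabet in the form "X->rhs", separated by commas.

A->B, B->CA, C->A

  step 3 ⇒ step 4: BCACABCACA ⇒ CA·A·B·A·B·CA·A·B·A·B
    A ↦ B
    B ↦ CA
    C ↦ A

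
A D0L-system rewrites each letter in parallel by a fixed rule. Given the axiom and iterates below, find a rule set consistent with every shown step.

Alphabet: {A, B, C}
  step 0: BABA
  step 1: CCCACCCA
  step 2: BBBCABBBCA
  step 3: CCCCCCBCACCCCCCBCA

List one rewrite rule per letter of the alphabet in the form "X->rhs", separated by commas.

  step 2 ⇒ step 3: BBBCABBBCA ⇒ CC·CC·CC·B·CA·CC·CC·CC·B·CA
    A ↦ CA
    B ↦ CC
    C ↦ B

A->CA, B->CC, C->B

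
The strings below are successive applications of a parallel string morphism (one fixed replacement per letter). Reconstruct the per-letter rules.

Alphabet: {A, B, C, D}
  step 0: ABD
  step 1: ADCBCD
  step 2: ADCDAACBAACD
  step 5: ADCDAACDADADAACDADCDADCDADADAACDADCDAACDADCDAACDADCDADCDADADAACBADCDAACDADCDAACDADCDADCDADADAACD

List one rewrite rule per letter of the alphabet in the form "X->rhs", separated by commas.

  step 1 ⇒ step 2: ADCBCD ⇒ AD·CD·AA·CB·AA·CD
    A ↦ AD
    B ↦ CB
    C ↦ AA
    D ↦ CD

A->AD, B->CB, C->AA, D->CD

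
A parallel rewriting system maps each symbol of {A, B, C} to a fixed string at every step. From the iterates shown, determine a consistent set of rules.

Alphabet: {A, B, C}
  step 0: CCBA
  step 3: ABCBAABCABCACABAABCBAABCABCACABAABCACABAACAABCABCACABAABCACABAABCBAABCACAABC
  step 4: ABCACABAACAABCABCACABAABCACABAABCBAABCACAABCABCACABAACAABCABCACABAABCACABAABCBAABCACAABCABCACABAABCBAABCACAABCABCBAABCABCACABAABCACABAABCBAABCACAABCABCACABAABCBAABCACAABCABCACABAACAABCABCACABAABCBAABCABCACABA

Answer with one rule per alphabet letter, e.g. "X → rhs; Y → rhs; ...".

A->ABC, B->ACA, C->BA

  step 3 ⇒ step 4: ABCBAABCABCACABAABCBAABCABCACABAABCACABAACAABCABCACABAABCACABAABCBAABCACAABC ⇒ ABC·ACA·BA·ACA·ABC·ABC·ACA·BA·ABC·ACA·BA·ABC·BA·ABC·ACA·ABC·ABC·ACA·BA·ACA·ABC·ABC·ACA·BA·ABC·ACA·BA·ABC·BA·ABC·ACA·ABC·ABC·ACA·BA·ABC·BA·ABC·ACA·ABC·ABC·BA·ABC·ABC·ACA·BA·ABC·ACA·BA·ABC·BA·ABC·ACA·ABC·ABC·ACA·BA·ABC·BA·ABC·ACA·ABC·ABC·ACA·BA·ACA·ABC·ABC·ACA·BA·ABC·BA·ABC·ABC·ACA·BA
    A ↦ ABC
    B ↦ ACA
    C ↦ BA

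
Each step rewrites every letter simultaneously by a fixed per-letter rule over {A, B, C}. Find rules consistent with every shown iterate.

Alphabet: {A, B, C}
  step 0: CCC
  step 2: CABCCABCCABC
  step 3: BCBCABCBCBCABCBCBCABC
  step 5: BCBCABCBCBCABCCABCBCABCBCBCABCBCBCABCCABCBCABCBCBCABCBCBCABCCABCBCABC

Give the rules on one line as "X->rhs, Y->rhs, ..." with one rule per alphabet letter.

A->B, B->CA, C->BC

  step 2 ⇒ step 3: CABCCABCCABC ⇒ BC·B·CA·BC·BC·B·CA·BC·BC·B·CA·BC
    A ↦ B
    B ↦ CA
    C ↦ BC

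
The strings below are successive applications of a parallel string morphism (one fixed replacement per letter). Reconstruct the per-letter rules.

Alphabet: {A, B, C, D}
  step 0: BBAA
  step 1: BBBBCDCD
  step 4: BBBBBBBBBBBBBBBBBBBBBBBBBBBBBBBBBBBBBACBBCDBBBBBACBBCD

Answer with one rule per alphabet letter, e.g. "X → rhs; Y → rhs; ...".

A->CD, B->BB, C->BA, D->C

  step 0 ⇒ step 1: BBAA ⇒ BB·BB·CD·CD
    A ↦ CD
    B ↦ BB
    C ↦ BA  (constrained at step 1)
    D ↦ C  (constrained at step 1)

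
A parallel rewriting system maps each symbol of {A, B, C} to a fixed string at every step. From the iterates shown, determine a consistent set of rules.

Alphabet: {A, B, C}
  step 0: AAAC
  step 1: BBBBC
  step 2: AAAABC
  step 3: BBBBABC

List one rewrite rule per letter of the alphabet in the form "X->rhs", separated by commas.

  step 2 ⇒ step 3: AAAABC ⇒ B·B·B·B·A·BC
    A ↦ B
    B ↦ A
    C ↦ BC

A->B, B->A, C->BC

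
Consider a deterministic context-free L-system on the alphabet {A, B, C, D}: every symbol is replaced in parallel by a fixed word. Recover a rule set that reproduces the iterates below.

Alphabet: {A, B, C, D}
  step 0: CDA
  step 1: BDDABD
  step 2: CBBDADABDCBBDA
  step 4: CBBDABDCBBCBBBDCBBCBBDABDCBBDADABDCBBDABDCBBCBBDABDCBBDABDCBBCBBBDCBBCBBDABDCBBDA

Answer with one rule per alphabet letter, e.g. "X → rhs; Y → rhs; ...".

  step 1 ⇒ step 2: BDDABD ⇒ CBB·DA·DA·BD·CBB·DA
    A ↦ BD
    B ↦ CBB
    D ↦ DA
  step 0 ⇒ step 1: CDA ⇒ BD·DA·BD
    C ↦ BD

A->BD, B->CBB, C->BD, D->DA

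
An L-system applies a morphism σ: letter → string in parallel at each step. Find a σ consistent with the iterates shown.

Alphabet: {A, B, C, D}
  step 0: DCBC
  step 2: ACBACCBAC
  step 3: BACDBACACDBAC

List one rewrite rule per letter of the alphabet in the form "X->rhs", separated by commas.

A->B, B->D, C->AC, D->C

  step 2 ⇒ step 3: ACBACCBAC ⇒ B·AC·D·B·AC·AC·D·B·AC
    A ↦ B
    B ↦ D
    C ↦ AC
    D ↦ C  (constrained at step 0)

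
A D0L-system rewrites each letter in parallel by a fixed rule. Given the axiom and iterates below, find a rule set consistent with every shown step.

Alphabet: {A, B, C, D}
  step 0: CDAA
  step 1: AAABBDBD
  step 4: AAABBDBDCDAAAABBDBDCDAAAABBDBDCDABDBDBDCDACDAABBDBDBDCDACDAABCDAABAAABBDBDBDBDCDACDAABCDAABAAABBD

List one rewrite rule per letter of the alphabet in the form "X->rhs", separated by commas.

  step 0 ⇒ step 1: CDAA ⇒ AA·AB·BD·BD
    A ↦ BD
    C ↦ AA
    D ↦ AB
    B ↦ CDA  (constrained at step 1)

A->BD, B->CDA, C->AA, D->AB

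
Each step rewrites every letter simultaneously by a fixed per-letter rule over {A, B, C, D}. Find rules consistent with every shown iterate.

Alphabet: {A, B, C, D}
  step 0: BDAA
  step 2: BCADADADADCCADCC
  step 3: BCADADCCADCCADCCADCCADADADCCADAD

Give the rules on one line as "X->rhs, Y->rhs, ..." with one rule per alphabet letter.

  step 2 ⇒ step 3: BCADADADADCCADCC ⇒ BC·AD·AD·CC·AD·CC·AD·CC·AD·CC·AD·AD·AD·CC·AD·AD
    A ↦ AD
    B ↦ BC
    C ↦ AD
    D ↦ CC

A->AD, B->BC, C->AD, D->CC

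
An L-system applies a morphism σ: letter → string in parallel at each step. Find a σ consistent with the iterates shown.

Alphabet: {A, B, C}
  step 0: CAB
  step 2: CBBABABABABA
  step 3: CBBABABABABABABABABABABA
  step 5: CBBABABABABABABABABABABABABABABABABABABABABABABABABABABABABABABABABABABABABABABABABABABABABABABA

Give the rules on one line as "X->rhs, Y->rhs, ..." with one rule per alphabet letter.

  step 2 ⇒ step 3: CBBABABABABA ⇒ CB·BA·BA·BA·BA·BA·BA·BA·BA·BA·BA·BA
    A ↦ BA
    B ↦ BA
    C ↦ CB

A->BA, B->BA, C->CB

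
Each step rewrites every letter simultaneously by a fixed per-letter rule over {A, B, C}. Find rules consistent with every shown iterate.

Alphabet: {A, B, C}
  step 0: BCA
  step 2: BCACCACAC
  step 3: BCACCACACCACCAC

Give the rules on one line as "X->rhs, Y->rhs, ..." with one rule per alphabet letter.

A->C, B->BC, C->AC

  step 2 ⇒ step 3: BCACCACAC ⇒ BC·AC·C·AC·AC·C·AC·C·AC
    A ↦ C
    B ↦ BC
    C ↦ AC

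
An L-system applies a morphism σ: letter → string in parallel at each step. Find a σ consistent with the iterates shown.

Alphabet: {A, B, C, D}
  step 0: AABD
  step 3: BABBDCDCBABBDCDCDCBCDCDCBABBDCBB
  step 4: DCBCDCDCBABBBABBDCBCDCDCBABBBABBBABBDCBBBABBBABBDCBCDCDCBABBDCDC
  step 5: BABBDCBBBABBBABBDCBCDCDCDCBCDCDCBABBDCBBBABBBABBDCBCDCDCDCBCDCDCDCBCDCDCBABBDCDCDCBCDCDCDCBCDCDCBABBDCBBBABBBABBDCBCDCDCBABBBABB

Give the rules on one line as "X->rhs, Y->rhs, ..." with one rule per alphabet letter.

  step 4 ⇒ step 5: DCBCDCDCBABBBABBDCBCDCDCBABBBABBBABBDCBBBABBBABBDCBCDCDCBABBDCDC ⇒ BA·BB·DC·BB·BA·BB·BA·BB·DC·BC·DC·DC·DC·BC·DC·DC·BA·BB·DC·BB·BA·BB·BA·BB·DC·BC·DC·DC·DC·BC·DC·DC·DC·BC·DC·DC·BA·BB·DC·DC·DC·BC·DC·DC·DC·BC·DC·DC·BA·BB·DC·BB·BA·BB·BA·BB·DC·BC·DC·DC·BA·BB·BA·BB
    A ↦ BC
    B ↦ DC
    C ↦ BB
    D ↦ BA

A->BC, B->DC, C->BB, D->BA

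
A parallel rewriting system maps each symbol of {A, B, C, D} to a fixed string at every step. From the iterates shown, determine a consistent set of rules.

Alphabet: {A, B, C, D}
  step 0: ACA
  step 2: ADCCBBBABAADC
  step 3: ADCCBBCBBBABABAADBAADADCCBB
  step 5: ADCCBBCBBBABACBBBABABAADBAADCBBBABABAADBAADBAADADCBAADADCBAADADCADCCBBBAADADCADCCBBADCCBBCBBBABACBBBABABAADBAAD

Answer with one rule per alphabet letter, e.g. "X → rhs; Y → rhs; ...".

  step 2 ⇒ step 3: ADCCBBBABAADC ⇒ AD·C·CBB·CBB·BA·BA·BA·AD·BA·AD·AD·C·CBB
    A ↦ AD
    B ↦ BA
    C ↦ CBB
    D ↦ C

A->AD, B->BA, C->CBB, D->C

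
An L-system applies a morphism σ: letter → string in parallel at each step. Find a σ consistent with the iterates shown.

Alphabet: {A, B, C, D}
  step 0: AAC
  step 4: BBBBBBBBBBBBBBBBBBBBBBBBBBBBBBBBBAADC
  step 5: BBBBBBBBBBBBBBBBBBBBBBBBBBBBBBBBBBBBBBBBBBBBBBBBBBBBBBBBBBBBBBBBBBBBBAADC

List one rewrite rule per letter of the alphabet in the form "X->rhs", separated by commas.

  step 4 ⇒ step 5: BBBBBBBBBBBBBBBBBBBBBBBBBBBBBBBBBAADC ⇒ BB·BB·BB·BB·BB·BB·BB·BB·BB·BB·BB·BB·BB·BB·BB·BB·BB·BB·BB·BB·BB·BB·BB·BB·BB·BB·BB·BB·BB·BB·BB·BB·BB·B·B·BA·ADC
    A ↦ B
    B ↦ BB
    C ↦ ADC
    D ↦ BA

A->B, B->BB, C->ADC, D->BA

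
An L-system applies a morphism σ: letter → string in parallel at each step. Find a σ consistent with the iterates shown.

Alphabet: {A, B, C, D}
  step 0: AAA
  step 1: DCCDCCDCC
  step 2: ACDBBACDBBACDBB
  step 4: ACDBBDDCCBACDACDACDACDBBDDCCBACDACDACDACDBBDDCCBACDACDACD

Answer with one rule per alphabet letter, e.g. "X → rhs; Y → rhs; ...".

A->DCC, B->D, C->B, D->ACD

  step 1 ⇒ step 2: DCCDCCDCC ⇒ ACD·B·B·ACD·B·B·ACD·B·B
    C ↦ B
    D ↦ ACD
  step 0 ⇒ step 1: AAA ⇒ DCC·DCC·DCC
    A ↦ DCC
    B ↦ D  (constrained at step 2)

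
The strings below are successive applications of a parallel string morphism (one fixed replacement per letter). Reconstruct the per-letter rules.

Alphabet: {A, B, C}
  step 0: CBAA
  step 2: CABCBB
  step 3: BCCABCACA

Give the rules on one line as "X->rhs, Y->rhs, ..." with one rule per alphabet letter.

  step 2 ⇒ step 3: CABCBB ⇒ B·C·CA·B·CA·CA
    A ↦ C
    B ↦ CA
    C ↦ B

A->C, B->CA, C->B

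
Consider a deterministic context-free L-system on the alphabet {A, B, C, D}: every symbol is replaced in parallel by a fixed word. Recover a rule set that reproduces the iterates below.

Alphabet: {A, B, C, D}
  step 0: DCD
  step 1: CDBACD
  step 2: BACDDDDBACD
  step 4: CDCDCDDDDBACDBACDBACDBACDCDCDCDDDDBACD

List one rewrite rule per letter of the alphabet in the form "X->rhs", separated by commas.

A->DD, B->D, C->BA, D->CD

  step 1 ⇒ step 2: CDBACD ⇒ BA·CD·D·DD·BA·CD
    A ↦ DD
    B ↦ D
    C ↦ BA
    D ↦ CD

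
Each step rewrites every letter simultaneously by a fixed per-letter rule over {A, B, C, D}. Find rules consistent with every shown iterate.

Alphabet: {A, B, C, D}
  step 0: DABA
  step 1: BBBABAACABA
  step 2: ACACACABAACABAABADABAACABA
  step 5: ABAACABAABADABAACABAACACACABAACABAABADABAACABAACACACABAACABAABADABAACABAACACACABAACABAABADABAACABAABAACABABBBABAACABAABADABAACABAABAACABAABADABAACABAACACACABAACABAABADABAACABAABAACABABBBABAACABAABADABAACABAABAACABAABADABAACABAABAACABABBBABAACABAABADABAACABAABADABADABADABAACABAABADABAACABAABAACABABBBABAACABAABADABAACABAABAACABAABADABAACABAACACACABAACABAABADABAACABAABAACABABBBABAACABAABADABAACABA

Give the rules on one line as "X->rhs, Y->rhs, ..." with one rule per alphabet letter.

A->ABA, B->AC, C->D, D->BBB

  step 1 ⇒ step 2: BBBABAACABA ⇒ AC·AC·AC·ABA·AC·ABA·ABA·D·ABA·AC·ABA
    A ↦ ABA
    B ↦ AC
    C ↦ D
  step 0 ⇒ step 1: DABA ⇒ BBB·ABA·AC·ABA
    D ↦ BBB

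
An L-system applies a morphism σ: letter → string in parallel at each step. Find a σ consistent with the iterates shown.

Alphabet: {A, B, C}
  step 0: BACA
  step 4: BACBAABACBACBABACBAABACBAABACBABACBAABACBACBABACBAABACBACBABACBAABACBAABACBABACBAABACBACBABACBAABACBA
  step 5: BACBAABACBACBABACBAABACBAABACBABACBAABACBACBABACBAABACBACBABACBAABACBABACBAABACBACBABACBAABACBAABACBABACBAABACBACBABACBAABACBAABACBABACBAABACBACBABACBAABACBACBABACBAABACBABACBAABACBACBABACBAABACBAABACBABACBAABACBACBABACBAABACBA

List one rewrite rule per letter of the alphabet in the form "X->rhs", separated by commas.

  step 4 ⇒ step 5: BACBAABACBACBABACBAABACBAABACBABACBAABACBACBABACBAABACBACBABACBAABACBAABACBABACBAABACBACBABACBAABACBA ⇒ BA·CBA·A·BA·CBA·CBA·BA·CBA·A·BA·CBA·A·BA·CBA·BA·CBA·A·BA·CBA·CBA·BA·CBA·A·BA·CBA·CBA·BA·CBA·A·BA·CBA·BA·CBA·A·BA·CBA·CBA·BA·CBA·A·BA·CBA·A·BA·CBA·BA·CBA·A·BA·CBA·CBA·BA·CBA·A·BA·CBA·A·BA·CBA·BA·CBA·A·BA·CBA·CBA·BA·CBA·A·BA·CBA·CBA·BA·CBA·A·BA·CBA·BA·CBA·A·BA·CBA·CBA·BA·CBA·A·BA·CBA·A·BA·CBA·BA·CBA·A·BA·CBA·CBA·BA·CBA·A·BA·CBA
    A ↦ CBA
    B ↦ BA
    C ↦ A

A->CBA, B->BA, C->A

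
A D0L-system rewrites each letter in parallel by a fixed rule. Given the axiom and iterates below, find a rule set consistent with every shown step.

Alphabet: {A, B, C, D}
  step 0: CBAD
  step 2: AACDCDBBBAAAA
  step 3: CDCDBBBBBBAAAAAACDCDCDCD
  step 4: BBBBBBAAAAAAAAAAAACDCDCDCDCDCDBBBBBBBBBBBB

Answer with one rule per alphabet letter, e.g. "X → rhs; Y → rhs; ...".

  step 3 ⇒ step 4: CDCDBBBBBBAAAAAACDCDCDCD ⇒ B·BB·B·BB·AA·AA·AA·AA·AA·AA·CD·CD·CD·CD·CD·CD·B·BB·B·BB·B·BB·B·BB
    A ↦ CD
    B ↦ AA
    C ↦ B
    D ↦ BB

A->CD, B->AA, C->B, D->BB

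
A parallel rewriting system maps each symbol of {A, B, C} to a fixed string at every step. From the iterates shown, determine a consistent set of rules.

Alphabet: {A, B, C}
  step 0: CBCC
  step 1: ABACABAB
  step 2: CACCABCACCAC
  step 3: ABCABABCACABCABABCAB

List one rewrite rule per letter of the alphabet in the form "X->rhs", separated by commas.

A->C, B->AC, C->AB

  step 2 ⇒ step 3: CACCABCACCAC ⇒ AB·C·AB·AB·C·AC·AB·C·AB·AB·C·AB
    A ↦ C
    B ↦ AC
    C ↦ AB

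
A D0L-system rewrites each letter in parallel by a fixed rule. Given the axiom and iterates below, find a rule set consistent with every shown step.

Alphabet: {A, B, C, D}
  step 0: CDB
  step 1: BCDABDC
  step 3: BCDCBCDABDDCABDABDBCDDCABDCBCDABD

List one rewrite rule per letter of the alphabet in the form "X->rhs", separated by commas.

A->D, B->C, C->BCD, D->ABD

  step 0 ⇒ step 1: CDB ⇒ BCD·ABD·C
    B ↦ C
    C ↦ BCD
    D ↦ ABD
    A ↦ D  (constrained at step 1)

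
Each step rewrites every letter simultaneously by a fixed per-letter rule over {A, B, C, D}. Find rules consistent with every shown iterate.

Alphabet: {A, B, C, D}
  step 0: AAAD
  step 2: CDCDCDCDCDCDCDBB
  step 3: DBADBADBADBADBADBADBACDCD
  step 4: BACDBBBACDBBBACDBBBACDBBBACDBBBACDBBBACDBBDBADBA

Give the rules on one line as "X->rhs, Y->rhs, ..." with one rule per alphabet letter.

A->BB, B->CD, C->D, D->BA

  step 3 ⇒ step 4: DBADBADBADBADBADBADBACDCD ⇒ BA·CD·BB·BA·CD·BB·BA·CD·BB·BA·CD·BB·BA·CD·BB·BA·CD·BB·BA·CD·BB·D·BA·D·BA
    A ↦ BB
    B ↦ CD
    C ↦ D
    D ↦ BA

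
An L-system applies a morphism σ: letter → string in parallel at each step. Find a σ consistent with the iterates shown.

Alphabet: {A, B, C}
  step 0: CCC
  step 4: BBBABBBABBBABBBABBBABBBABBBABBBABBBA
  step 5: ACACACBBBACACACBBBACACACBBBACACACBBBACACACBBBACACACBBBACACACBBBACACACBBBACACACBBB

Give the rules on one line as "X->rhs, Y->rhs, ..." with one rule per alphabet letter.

A->BBB, B->AC, C->A

  step 4 ⇒ step 5: BBBABBBABBBABBBABBBABBBABBBABBBABBBA ⇒ AC·AC·AC·BBB·AC·AC·AC·BBB·AC·AC·AC·BBB·AC·AC·AC·BBB·AC·AC·AC·BBB·AC·AC·AC·BBB·AC·AC·AC·BBB·AC·AC·AC·BBB·AC·AC·AC·BBB
    A ↦ BBB
    B ↦ AC
    C ↦ A  (constrained at step 0)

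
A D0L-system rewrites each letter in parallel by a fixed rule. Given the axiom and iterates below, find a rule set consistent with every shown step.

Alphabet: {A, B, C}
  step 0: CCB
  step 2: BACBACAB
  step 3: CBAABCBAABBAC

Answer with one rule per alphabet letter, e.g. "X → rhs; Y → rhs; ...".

  step 2 ⇒ step 3: BACBACAB ⇒ C·BA·AB·C·BA·AB·BA·C
    A ↦ BA
    B ↦ C
    C ↦ AB

A->BA, B->C, C->AB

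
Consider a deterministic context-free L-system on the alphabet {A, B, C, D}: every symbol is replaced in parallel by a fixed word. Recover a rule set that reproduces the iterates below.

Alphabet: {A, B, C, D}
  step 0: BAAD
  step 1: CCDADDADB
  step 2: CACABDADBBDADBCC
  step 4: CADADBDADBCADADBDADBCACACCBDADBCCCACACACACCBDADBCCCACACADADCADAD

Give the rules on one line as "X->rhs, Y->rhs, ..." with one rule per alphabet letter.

  step 1 ⇒ step 2: CCDADDADB ⇒ CA·CA·B·DAD·B·B·DAD·B·CC
    A ↦ DAD
    B ↦ CC
    C ↦ CA
    D ↦ B

A->DAD, B->CC, C->CA, D->B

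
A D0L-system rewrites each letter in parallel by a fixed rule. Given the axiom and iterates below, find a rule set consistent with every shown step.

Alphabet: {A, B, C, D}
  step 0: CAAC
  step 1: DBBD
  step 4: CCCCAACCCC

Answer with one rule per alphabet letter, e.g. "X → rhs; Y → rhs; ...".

A->B, B->A, C->D, D->CC

  step 0 ⇒ step 1: CAAC ⇒ D·B·B·D
    A ↦ B
    C ↦ D
    B ↦ A  (constrained at step 1)
    D ↦ CC  (constrained at step 1)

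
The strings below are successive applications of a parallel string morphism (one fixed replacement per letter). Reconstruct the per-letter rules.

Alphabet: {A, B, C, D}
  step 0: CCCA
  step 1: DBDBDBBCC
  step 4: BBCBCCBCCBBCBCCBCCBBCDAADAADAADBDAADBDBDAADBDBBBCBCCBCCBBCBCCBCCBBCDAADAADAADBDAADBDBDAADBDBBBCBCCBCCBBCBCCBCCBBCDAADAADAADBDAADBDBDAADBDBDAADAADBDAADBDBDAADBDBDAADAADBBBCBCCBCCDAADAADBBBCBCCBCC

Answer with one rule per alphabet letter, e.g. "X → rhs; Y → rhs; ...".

A->BCC, B->DAA, C->DB, D->BBC

  step 0 ⇒ step 1: CCCA ⇒ DB·DB·DB·BCC
    A ↦ BCC
    C ↦ DB
    B ↦ DAA  (constrained at step 1)
    D ↦ BBC  (constrained at step 1)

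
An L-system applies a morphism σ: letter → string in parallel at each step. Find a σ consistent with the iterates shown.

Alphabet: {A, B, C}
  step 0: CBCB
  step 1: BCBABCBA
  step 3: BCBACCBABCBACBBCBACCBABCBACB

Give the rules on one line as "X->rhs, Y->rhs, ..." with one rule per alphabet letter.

  step 0 ⇒ step 1: CBCB ⇒ B·CBA·B·CBA
    B ↦ CBA
    C ↦ B
    A ↦ C  (constrained at step 1)

A->C, B->CBA, C->B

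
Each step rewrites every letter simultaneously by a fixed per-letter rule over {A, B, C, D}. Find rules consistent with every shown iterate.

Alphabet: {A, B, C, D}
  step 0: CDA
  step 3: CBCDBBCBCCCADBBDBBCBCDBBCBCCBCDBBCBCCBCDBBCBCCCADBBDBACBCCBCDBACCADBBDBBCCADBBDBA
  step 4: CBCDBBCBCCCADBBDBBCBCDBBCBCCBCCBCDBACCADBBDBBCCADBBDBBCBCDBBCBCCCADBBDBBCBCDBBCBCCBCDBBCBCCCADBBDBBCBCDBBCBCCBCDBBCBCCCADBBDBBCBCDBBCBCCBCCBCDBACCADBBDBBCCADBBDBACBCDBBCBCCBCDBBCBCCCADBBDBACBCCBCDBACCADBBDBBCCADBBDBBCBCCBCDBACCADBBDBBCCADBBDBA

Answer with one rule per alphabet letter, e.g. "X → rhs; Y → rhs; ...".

A->DBA, B->DBB, C->CBC, D->CCA

  step 3 ⇒ step 4: CBCDBBCBCCCADBBDBBCBCDBBCBCCBCDBBCBCCBCDBBCBCCCADBBDBACBCCBCDBACCADBBDBBCCADBBDBA ⇒ CBC·DBB·CBC·CCA·DBB·DBB·CBC·DBB·CBC·CBC·CBC·DBA·CCA·DBB·DBB·CCA·DBB·DBB·CBC·DBB·CBC·CCA·DBB·DBB·CBC·DBB·CBC·CBC·DBB·CBC·CCA·DBB·DBB·CBC·DBB·CBC·CBC·DBB·CBC·CCA·DBB·DBB·CBC·DBB·CBC·CBC·CBC·DBA·CCA·DBB·DBB·CCA·DBB·DBA·CBC·DBB·CBC·CBC·DBB·CBC·CCA·DBB·DBA·CBC·CBC·DBA·CCA·DBB·DBB·CCA·DBB·DBB·CBC·CBC·DBA·CCA·DBB·DBB·CCA·DBB·DBA
    A ↦ DBA
    B ↦ DBB
    C ↦ CBC
    D ↦ CCA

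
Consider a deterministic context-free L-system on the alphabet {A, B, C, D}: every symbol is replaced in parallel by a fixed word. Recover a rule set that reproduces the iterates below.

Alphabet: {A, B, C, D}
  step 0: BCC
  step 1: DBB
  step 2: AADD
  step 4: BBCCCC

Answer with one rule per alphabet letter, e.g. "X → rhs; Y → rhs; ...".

A->C, B->D, C->B, D->AA

  step 1 ⇒ step 2: DBB ⇒ AA·D·D
    B ↦ D
    D ↦ AA
    A ↦ C  (constrained at step 2)
  step 0 ⇒ step 1: BCC ⇒ D·B·B
    C ↦ B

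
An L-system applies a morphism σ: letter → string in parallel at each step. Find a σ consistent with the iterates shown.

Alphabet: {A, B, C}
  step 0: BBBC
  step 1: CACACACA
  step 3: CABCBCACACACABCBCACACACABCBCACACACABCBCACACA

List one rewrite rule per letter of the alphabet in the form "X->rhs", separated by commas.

  step 0 ⇒ step 1: BBBC ⇒ CA·CA·CA·CA
    B ↦ CA
    C ↦ CA
    A ↦ BCB  (constrained at step 1)

A->BCB, B->CA, C->CA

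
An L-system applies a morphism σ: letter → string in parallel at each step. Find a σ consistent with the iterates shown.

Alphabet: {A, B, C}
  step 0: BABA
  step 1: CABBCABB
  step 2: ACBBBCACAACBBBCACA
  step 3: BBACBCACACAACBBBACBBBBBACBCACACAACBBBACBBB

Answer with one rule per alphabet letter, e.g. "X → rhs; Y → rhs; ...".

  step 2 ⇒ step 3: ACBBBCACAACBBBCACA ⇒ BB·ACB·CA·CA·CA·ACB·BB·ACB·BB·BB·ACB·CA·CA·CA·ACB·BB·ACB·BB
    A ↦ BB
    B ↦ CA
    C ↦ ACB

A->BB, B->CA, C->ACB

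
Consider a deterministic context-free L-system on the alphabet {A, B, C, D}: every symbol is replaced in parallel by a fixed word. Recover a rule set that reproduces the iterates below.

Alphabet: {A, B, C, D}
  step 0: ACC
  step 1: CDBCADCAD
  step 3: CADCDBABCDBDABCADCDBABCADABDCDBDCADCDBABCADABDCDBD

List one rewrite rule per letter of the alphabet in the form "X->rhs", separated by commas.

A->CDB, B->D, C->CAD, D->AB

  step 0 ⇒ step 1: ACC ⇒ CDB·CAD·CAD
    A ↦ CDB
    C ↦ CAD
    B ↦ D  (constrained at step 1)
    D ↦ AB  (constrained at step 1)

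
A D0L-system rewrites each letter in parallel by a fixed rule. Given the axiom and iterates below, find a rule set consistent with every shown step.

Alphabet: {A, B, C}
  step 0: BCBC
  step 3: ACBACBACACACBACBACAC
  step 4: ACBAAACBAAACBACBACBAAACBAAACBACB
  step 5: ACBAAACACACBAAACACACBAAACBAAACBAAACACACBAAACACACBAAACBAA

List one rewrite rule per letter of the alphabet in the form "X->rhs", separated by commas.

  step 4 ⇒ step 5: ACBAAACBAAACBACBACBAAACBAAACBACB ⇒ AC·B·AA·AC·AC·AC·B·AA·AC·AC·AC·B·AA·AC·B·AA·AC·B·AA·AC·AC·AC·B·AA·AC·AC·AC·B·AA·AC·B·AA
    A ↦ AC
    B ↦ AA
    C ↦ B

A->AC, B->AA, C->B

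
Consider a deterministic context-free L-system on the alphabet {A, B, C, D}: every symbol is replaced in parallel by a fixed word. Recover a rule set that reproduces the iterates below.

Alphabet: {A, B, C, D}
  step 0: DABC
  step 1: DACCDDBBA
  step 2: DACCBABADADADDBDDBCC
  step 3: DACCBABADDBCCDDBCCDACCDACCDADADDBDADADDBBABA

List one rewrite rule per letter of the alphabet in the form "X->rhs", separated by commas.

A->CC, B->DDB, C->BA, D->DA

  step 2 ⇒ step 3: DACCBABADADADDBDDBCC ⇒ DA·CC·BA·BA·DDB·CC·DDB·CC·DA·CC·DA·CC·DA·DA·DDB·DA·DA·DDB·BA·BA
    A ↦ CC
    B ↦ DDB
    C ↦ BA
    D ↦ DA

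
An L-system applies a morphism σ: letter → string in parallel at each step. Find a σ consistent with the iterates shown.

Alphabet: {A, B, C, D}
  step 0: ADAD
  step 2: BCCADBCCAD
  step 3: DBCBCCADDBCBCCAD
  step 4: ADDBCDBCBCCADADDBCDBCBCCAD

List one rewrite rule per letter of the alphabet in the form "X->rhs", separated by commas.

  step 3 ⇒ step 4: DBCBCCADDBCBCCAD ⇒ AD·D·BC·D·BC·BC·C·AD·AD·D·BC·D·BC·BC·C·AD
    A ↦ C
    B ↦ D
    C ↦ BC
    D ↦ AD

A->C, B->D, C->BC, D->AD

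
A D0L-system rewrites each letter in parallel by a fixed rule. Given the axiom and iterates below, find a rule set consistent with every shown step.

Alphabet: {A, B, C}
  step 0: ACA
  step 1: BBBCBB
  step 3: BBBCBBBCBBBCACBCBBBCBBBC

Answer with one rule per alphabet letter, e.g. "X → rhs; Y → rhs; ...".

A->BB, B->AC, C->BC

  step 0 ⇒ step 1: ACA ⇒ BB·BC·BB
    A ↦ BB
    C ↦ BC
    B ↦ AC  (constrained at step 1)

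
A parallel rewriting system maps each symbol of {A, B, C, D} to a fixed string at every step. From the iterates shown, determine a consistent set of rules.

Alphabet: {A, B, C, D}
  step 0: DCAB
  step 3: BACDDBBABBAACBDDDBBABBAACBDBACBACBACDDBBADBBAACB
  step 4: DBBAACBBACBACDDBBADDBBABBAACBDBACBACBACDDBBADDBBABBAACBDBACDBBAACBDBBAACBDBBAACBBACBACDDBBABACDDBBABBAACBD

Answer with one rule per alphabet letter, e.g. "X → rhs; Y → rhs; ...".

A->BBA, B->D, C->ACB, D->BAC

  step 3 ⇒ step 4: BACDDBBABBAACBDDDBBABBAACBDBACBACBACDDBBADBBAACB ⇒ D·BBA·ACB·BAC·BAC·D·D·BBA·D·D·BBA·BBA·ACB·D·BAC·BAC·BAC·D·D·BBA·D·D·BBA·BBA·ACB·D·BAC·D·BBA·ACB·D·BBA·ACB·D·BBA·ACB·BAC·BAC·D·D·BBA·BAC·D·D·BBA·BBA·ACB·D
    A ↦ BBA
    B ↦ D
    C ↦ ACB
    D ↦ BAC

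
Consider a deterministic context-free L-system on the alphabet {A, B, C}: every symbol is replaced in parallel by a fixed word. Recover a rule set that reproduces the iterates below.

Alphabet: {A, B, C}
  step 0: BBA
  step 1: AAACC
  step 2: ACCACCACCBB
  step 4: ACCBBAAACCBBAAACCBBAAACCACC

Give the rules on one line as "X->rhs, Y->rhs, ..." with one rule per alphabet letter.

A->ACC, B->A, C->B

  step 1 ⇒ step 2: AAACC ⇒ ACC·ACC·ACC·B·B
    A ↦ ACC
    C ↦ B
  step 0 ⇒ step 1: BBA ⇒ A·A·ACC
    B ↦ A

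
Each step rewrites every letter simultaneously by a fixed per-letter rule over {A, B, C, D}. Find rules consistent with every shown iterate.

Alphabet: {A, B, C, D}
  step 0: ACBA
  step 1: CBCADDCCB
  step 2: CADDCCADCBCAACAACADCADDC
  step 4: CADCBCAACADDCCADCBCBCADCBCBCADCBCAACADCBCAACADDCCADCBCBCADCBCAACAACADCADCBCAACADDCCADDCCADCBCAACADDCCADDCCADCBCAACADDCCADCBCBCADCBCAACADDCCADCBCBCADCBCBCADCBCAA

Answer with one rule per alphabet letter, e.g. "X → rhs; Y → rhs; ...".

A->CB, B->DC, C->CAD, D->CAA

  step 1 ⇒ step 2: CBCADDCCB ⇒ CAD·DC·CAD·CB·CAA·CAA·CAD·CAD·DC
    A ↦ CB
    B ↦ DC
    C ↦ CAD
    D ↦ CAA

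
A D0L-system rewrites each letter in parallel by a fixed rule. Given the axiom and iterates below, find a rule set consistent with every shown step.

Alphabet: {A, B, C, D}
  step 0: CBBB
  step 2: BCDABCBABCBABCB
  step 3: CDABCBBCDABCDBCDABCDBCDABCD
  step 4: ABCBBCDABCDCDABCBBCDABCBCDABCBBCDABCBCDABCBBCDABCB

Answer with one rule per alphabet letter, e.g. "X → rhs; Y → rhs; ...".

A->B, B->CD, C->AB, D->CB

  step 3 ⇒ step 4: CDABCBBCDABCDBCDABCDBCDABCD ⇒ AB·CB·B·CD·AB·CD·CD·AB·CB·B·CD·AB·CB·CD·AB·CB·B·CD·AB·CB·CD·AB·CB·B·CD·AB·CB
    A ↦ B
    B ↦ CD
    C ↦ AB
    D ↦ CB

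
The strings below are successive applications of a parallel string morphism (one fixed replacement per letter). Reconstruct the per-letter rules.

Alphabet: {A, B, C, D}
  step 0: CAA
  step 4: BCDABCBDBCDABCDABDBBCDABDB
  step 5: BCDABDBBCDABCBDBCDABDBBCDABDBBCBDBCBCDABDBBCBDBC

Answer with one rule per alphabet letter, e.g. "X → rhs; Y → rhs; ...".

A->B, B->BC, C->DA, D->BD

  step 4 ⇒ step 5: BCDABCBDBCDABCDABDBBCDABDB ⇒ BC·DA·BD·B·BC·DA·BC·BD·BC·DA·BD·B·BC·DA·BD·B·BC·BD·BC·BC·DA·BD·B·BC·BD·BC
    A ↦ B
    B ↦ BC
    C ↦ DA
    D ↦ BD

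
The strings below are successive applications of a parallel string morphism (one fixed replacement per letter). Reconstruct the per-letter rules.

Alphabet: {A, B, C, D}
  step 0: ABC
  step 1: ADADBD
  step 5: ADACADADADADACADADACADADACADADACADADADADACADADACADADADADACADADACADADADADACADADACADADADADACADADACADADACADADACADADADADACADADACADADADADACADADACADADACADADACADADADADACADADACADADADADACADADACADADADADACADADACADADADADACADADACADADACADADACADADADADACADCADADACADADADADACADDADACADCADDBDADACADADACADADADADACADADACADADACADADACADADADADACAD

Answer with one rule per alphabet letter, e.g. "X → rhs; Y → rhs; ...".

  step 0 ⇒ step 1: ABC ⇒ ADA·DB·D
    A ↦ ADA
    B ↦ DB
    C ↦ D
    D ↦ CAD  (constrained at step 1)

A->ADA, B->DB, C->D, D->CAD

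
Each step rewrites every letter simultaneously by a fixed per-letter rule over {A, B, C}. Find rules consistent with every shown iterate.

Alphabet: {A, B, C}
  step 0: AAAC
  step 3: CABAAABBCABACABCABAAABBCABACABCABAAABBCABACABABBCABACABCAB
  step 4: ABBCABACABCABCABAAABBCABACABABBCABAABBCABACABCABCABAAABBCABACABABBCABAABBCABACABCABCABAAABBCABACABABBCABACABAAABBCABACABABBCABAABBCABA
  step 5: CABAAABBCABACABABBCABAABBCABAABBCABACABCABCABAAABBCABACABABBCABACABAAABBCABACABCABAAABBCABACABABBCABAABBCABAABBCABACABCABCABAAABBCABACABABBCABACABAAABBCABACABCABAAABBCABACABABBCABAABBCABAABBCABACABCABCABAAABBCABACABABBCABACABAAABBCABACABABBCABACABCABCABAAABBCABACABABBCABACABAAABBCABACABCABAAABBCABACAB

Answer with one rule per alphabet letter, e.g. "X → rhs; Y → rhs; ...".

A->CAB, B->A, C->ABB

  step 4 ⇒ step 5: ABBCABACABCABCABAAABBCABACABABBCABAABBCABACABCABCABAAABBCABACABABBCABAABBCABACABCABCABAAABBCABACABABBCABACABAAABBCABACABABBCABAABBCABA ⇒ CAB·A·A·ABB·CAB·A·CAB·ABB·CAB·A·ABB·CAB·A·ABB·CAB·A·CAB·CAB·CAB·A·A·ABB·CAB·A·CAB·ABB·CAB·A·CAB·A·A·ABB·CAB·A·CAB·CAB·A·A·ABB·CAB·A·CAB·ABB·CAB·A·ABB·CAB·A·ABB·CAB·A·CAB·CAB·CAB·A·A·ABB·CAB·A·CAB·ABB·CAB·A·CAB·A·A·ABB·CAB·A·CAB·CAB·A·A·ABB·CAB·A·CAB·ABB·CAB·A·ABB·CAB·A·ABB·CAB·A·CAB·CAB·CAB·A·A·ABB·CAB·A·CAB·ABB·CAB·A·CAB·A·A·ABB·CAB·A·CAB·ABB·CAB·A·CAB·CAB·CAB·A·A·ABB·CAB·A·CAB·ABB·CAB·A·CAB·A·A·ABB·CAB·A·CAB·CAB·A·A·ABB·CAB·A·CAB
    A ↦ CAB
    B ↦ A
    C ↦ ABB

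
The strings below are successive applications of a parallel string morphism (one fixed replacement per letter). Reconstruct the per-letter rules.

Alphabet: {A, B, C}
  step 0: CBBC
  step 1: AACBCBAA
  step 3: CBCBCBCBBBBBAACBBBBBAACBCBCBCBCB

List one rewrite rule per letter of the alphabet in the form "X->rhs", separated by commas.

  step 0 ⇒ step 1: CBBC ⇒ AA·CB·CB·AA
    B ↦ CB
    C ↦ AA
    A ↦ BB  (constrained at step 1)

A->BB, B->CB, C->AA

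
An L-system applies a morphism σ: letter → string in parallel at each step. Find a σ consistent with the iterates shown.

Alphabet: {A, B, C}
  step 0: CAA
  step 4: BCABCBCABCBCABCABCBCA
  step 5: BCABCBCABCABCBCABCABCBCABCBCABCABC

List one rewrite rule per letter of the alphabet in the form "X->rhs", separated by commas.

A->BC, B->BC, C->A

  step 4 ⇒ step 5: BCABCBCABCBCABCABCBCA ⇒ BC·A·BC·BC·A·BC·A·BC·BC·A·BC·A·BC·BC·A·BC·BC·A·BC·A·BC
    A ↦ BC
    B ↦ BC
    C ↦ A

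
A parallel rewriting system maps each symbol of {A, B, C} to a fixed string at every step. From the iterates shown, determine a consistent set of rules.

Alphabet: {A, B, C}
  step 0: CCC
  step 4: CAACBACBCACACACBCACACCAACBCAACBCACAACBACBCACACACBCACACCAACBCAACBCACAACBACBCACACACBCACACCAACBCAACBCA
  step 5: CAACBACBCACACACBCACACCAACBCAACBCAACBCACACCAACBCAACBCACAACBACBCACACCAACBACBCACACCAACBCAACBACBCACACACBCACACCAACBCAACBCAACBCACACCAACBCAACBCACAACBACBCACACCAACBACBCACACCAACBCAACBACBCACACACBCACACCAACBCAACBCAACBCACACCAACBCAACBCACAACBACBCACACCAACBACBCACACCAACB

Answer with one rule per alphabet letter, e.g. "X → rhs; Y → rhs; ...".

  step 4 ⇒ step 5: CAACBACBCACACACBCACACCAACBCAACBCACAACBACBCACACACBCACACCAACBCAACBCACAACBACBCACACACBCACACCAACBCAACBCA ⇒ CA·ACB·ACB·CA·CAC·ACB·CA·CAC·CA·ACB·CA·ACB·CA·ACB·CA·CAC·CA·ACB·CA·ACB·CA·CA·ACB·ACB·CA·CAC·CA·ACB·ACB·CA·CAC·CA·ACB·CA·ACB·ACB·CA·CAC·ACB·CA·CAC·CA·ACB·CA·ACB·CA·ACB·CA·CAC·CA·ACB·CA·ACB·CA·CA·ACB·ACB·CA·CAC·CA·ACB·ACB·CA·CAC·CA·ACB·CA·ACB·ACB·CA·CAC·ACB·CA·CAC·CA·ACB·CA·ACB·CA·ACB·CA·CAC·CA·ACB·CA·ACB·CA·CA·ACB·ACB·CA·CAC·CA·ACB·ACB·CA·CAC·CA·ACB
    A ↦ ACB
    B ↦ CAC
    C ↦ CA

A->ACB, B->CAC, C->CA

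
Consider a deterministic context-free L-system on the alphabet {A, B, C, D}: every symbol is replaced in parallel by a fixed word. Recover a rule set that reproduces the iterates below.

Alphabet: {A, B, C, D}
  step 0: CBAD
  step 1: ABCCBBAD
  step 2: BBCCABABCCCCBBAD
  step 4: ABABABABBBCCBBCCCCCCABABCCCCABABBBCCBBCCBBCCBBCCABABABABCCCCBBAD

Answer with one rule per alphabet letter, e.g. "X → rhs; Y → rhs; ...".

  step 1 ⇒ step 2: ABCCBBAD ⇒ BB·CC·AB·AB·CC·CC·BB·AD
    A ↦ BB
    B ↦ CC
    C ↦ AB
    D ↦ AD

A->BB, B->CC, C->AB, D->AD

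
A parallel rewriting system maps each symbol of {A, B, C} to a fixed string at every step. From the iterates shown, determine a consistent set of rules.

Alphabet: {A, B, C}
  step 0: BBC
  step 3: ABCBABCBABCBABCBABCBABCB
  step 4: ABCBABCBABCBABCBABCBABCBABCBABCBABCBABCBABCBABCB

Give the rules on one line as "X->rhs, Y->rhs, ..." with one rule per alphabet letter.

A->AB, B->CB, C->AB

  step 3 ⇒ step 4: ABCBABCBABCBABCBABCBABCB ⇒ AB·CB·AB·CB·AB·CB·AB·CB·AB·CB·AB·CB·AB·CB·AB·CB·AB·CB·AB·CB·AB·CB·AB·CB
    A ↦ AB
    B ↦ CB
    C ↦ AB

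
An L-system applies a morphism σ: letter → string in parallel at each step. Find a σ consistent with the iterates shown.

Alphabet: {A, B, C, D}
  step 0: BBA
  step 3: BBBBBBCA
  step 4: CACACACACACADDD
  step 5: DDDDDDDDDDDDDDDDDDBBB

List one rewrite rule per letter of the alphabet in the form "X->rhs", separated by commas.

  step 4 ⇒ step 5: CACACACACACADDD ⇒ DD·D·DD·D·DD·D·DD·D·DD·D·DD·D·B·B·B
    A ↦ D
    C ↦ DD
    D ↦ B
  step 3 ⇒ step 4: BBBBBBCA ⇒ CA·CA·CA·CA·CA·CA·DD·D
    B ↦ CA

A->D, B->CA, C->DD, D->B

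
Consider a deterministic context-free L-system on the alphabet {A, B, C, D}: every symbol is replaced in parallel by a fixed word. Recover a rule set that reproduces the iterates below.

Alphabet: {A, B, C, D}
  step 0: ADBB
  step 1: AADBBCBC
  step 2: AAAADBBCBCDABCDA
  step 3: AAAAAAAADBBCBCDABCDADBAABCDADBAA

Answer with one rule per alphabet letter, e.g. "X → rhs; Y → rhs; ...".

A->AA, B->BC, C->DA, D->DB

  step 2 ⇒ step 3: AAAADBBCBCDABCDA ⇒ AA·AA·AA·AA·DB·BC·BC·DA·BC·DA·DB·AA·BC·DA·DB·AA
    A ↦ AA
    B ↦ BC
    C ↦ DA
    D ↦ DB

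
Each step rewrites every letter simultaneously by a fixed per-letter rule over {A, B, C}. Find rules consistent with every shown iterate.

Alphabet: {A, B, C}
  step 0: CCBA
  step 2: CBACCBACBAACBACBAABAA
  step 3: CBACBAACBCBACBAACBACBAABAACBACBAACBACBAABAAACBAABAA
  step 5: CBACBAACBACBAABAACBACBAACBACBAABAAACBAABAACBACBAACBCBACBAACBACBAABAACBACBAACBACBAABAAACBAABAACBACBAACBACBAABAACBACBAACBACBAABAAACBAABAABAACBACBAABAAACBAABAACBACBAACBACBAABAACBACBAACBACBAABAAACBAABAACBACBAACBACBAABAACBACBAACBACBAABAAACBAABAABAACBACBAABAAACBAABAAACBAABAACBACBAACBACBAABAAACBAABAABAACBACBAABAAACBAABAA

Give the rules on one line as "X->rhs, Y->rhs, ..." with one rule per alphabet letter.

A->BAA, B->AC, C->CB

  step 2 ⇒ step 3: CBACCBACBAACBACBAABAA ⇒ CB·AC·BAA·CB·CB·AC·BAA·CB·AC·BAA·BAA·CB·AC·BAA·CB·AC·BAA·BAA·AC·BAA·BAA
    A ↦ BAA
    B ↦ AC
    C ↦ CB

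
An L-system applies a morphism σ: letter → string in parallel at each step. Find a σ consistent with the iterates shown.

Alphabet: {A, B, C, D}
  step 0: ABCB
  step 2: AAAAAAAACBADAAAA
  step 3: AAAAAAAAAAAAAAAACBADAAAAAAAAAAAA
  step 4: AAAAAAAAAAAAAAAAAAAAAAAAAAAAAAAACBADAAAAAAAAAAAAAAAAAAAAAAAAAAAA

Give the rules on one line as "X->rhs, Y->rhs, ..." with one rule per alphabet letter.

A->AA, B->AD, C->CB, D->AA

  step 3 ⇒ step 4: AAAAAAAAAAAAAAAACBADAAAAAAAAAAAA ⇒ AA·AA·AA·AA·AA·AA·AA·AA·AA·AA·AA·AA·AA·AA·AA·AA·CB·AD·AA·AA·AA·AA·AA·AA·AA·AA·AA·AA·AA·AA·AA·AA
    A ↦ AA
    B ↦ AD
    C ↦ CB
    D ↦ AA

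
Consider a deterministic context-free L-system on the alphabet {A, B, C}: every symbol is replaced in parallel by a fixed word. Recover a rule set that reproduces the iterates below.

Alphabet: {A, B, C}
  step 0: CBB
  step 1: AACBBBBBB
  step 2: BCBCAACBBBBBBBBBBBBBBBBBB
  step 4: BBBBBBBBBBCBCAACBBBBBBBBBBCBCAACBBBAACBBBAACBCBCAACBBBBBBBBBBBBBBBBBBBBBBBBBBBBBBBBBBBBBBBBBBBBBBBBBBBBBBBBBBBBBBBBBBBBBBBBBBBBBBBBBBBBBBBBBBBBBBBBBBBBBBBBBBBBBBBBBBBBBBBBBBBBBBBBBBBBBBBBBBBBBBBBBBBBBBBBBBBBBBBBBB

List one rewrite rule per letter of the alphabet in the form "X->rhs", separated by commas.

  step 1 ⇒ step 2: AACBBBBBB ⇒ BC·BC·AAC·BBB·BBB·BBB·BBB·BBB·BBB
    A ↦ BC
    B ↦ BBB
    C ↦ AAC

A->BC, B->BBB, C->AAC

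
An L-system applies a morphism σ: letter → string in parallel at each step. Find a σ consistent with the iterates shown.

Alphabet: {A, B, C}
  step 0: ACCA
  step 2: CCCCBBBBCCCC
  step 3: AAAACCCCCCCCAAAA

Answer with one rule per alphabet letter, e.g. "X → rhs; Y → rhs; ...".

  step 2 ⇒ step 3: CCCCBBBBCCCC ⇒ A·A·A·A·CC·CC·CC·CC·A·A·A·A
    B ↦ CC
    C ↦ A
    A ↦ BB  (constrained at step 0)

A->BB, B->CC, C->A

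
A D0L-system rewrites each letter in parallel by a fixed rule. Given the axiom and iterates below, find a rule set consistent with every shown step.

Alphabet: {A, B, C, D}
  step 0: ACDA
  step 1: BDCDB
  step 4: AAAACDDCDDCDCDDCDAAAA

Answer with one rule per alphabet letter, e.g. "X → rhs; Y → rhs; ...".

A->B, B->AA, C->D, D->CD

  step 0 ⇒ step 1: ACDA ⇒ B·D·CD·B
    A ↦ B
    C ↦ D
    D ↦ CD
    B ↦ AA  (constrained at step 1)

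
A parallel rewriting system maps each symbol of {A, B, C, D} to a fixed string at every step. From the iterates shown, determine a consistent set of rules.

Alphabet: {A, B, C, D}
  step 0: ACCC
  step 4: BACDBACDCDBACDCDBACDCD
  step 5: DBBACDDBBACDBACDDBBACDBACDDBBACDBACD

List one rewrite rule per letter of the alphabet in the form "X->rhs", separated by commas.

A->B, B->D, C->BA, D->CD

  step 4 ⇒ step 5: BACDBACDCDBACDCDBACDCD ⇒ D·B·BA·CD·D·B·BA·CD·BA·CD·D·B·BA·CD·BA·CD·D·B·BA·CD·BA·CD
    A ↦ B
    B ↦ D
    C ↦ BA
    D ↦ CD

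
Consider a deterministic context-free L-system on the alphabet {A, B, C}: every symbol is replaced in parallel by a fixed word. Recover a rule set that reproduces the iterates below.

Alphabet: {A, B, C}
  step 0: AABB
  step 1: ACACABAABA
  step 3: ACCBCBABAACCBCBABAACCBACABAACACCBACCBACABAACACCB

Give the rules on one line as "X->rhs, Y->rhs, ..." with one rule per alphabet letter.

  step 0 ⇒ step 1: AABB ⇒ AC·AC·ABA·ABA
    A ↦ AC
    B ↦ ABA
    C ↦ CB  (constrained at step 1)

A->AC, B->ABA, C->CB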